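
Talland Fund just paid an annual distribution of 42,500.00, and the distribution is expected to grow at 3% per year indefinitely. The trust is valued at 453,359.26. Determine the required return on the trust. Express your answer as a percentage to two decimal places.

D₁ = 42,500.00 × 1.03 = 43,775.0000
P = D₁/(r − g) ⇒ r = D₁/P + g = 43,775.0000/453,359.26 + 0.03 = 0.096557 + 0.03 = 0.126557

12.66%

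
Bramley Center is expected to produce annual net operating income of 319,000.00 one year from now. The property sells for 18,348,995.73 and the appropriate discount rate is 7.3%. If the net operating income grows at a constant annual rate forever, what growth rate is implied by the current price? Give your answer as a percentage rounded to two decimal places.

5.56%

P = D₁/(r−g) ⇒ g = r − D₁/P = 0.073 − 319,000.00/18,348,995.73 = 0.055615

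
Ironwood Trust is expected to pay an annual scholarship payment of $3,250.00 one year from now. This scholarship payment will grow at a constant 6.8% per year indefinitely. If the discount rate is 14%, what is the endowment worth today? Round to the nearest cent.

$45138.89

Growing perpetuity: P = D₁ / (r − g) = $3,250.0000 / (0.14 − 0.068) = $45,138.89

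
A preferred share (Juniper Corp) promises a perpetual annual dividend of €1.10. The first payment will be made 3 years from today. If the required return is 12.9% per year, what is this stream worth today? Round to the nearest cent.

€6.69

Value at end of year 2: C / r = €1.10 / 0.129 = €8.5271
Discount to today: PV = €8.5271 / (1 + 0.129)^2 = €8.5271 / 1.274641 = €6.69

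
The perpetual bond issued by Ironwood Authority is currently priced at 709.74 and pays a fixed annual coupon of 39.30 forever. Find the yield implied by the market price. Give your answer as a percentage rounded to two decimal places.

P = C/r ⇒ r = C/P = 39.30/709.74 = 0.055372

5.54%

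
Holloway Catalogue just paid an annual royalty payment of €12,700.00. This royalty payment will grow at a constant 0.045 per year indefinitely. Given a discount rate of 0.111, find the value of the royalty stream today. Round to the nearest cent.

€201083.33

D₁ = D₀ × (1 + g) = €12,700.00 × 1.045 = €13,271.5000
Growing perpetuity: P = D₁ / (r − g) = €13,271.5000 / (0.111 − 0.045) = €201,083.33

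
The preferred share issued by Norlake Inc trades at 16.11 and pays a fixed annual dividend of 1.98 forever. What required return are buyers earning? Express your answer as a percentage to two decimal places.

P = C/r ⇒ r = C/P = 1.98/16.11 = 0.122905

12.29%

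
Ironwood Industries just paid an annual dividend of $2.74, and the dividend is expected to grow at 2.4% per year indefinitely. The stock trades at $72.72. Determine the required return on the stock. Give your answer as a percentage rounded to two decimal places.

D₁ = $2.74 × 1.024 = $2.8058
P = D₁/(r − g) ⇒ r = D₁/P + g = $2.8058/$72.72 + 0.024 = 0.038583 + 0.024 = 0.062583

6.26%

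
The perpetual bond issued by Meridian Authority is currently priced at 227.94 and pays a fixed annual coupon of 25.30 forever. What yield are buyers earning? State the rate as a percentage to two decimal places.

P = C/r ⇒ r = C/P = 25.30/227.94 = 0.110994

11.10%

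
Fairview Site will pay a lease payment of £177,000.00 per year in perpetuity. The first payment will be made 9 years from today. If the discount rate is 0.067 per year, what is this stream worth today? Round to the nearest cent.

Value at end of year 8: C / r = £177,000.00 / 0.067 = £2,641,791.0448
Discount to today: PV = £2,641,791.0448 / (1 + 0.067)^8 = £2,641,791.0448 / 1.680023 = £1,572,472.68

£1572472.68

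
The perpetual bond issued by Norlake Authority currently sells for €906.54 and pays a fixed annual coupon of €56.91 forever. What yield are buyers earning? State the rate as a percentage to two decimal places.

P = C/r ⇒ r = C/P = €56.91/€906.54 = 0.062777

6.28%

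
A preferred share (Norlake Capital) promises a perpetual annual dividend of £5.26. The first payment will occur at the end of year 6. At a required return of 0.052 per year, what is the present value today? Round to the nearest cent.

£78.51

Value at end of year 5: C / r = £5.26 / 0.052 = £101.1538
Discount to today: PV = £101.1538 / (1 + 0.052)^5 = £101.1538 / 1.288483 = £78.51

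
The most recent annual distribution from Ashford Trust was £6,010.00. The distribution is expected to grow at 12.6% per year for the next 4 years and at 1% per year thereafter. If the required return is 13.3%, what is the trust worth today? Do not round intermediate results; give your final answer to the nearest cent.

D_1 = 6767.26000
D_2 = 7619.93476
D_3 = 8580.04654
D_4 = 9661.13240
Terminal value at year 4: TV = D_4×(1+g_2)/(r−g_2) = 9757.74373/0.123 = 79331.24982
P_0 = D_1/(1+r)^1 + D_2/(1+r)^2 + D_3/(1+r)^3 + D_4/(1+r)^4 + TV/(1+r)^4
    = 5972.86849 + 5935.96639 + 5899.29228 + 5862.84476 + 48142.05857 = 71813.03050

£71813.03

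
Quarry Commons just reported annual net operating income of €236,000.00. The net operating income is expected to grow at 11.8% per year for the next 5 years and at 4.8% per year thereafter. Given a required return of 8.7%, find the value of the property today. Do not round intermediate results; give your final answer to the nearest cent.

D_1 = 263848.00000
D_2 = 294982.06400
D_3 = 329789.94755
D_4 = 368705.16136
D_5 = 412212.37040
Terminal value at year 5: TV = D_5×(1+g_2)/(r−g_2) = 431998.56418/0.039 = 11076886.26111
P_0 = D_1/(1+r)^1 + D_2/(1+r)^2 + D_3/(1+r)^3 + D_4/(1+r)^4 + D_5/(1+r)^5 + TV/(1+r)^5
    = 242730.45078 + 249652.84634 + 256772.66073 + 264095.52410 + 271627.22718 + 7299111.13027 = 8583989.83940

€8583989.84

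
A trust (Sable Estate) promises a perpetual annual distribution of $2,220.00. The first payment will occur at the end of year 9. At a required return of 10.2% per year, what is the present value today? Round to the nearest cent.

$10006.91

Value at end of year 8: C / r = $2,220.00 / 0.102 = $21,764.7059
Discount to today: PV = $21,764.7059 / (1 + 0.102)^8 = $21,764.7059 / 2.174967 = $10,006.91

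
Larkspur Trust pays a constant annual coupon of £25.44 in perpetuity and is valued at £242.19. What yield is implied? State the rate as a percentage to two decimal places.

10.50%

P = C/r ⇒ r = C/P = £25.44/£242.19 = 0.105041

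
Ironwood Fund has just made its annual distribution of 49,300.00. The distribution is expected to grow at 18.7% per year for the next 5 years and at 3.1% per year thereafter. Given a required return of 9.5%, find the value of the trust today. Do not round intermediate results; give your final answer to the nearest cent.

1504844.77

D_1 = 58519.10000
D_2 = 69462.17170
D_3 = 82451.59781
D_4 = 97870.04660
D_5 = 116171.74531
Terminal value at year 5: TV = D_5×(1+g_2)/(r−g_2) = 119773.06942/0.064 = 1871454.20963
P_0 = D_1/(1+r)^1 + D_2/(1+r)^2 + D_3/(1+r)^3 + D_4/(1+r)^4 + D_5/(1+r)^5 + TV/(1+r)^5
    = 53442.10046 + 57932.21301 + 62799.57702 + 68075.88852 + 73795.50655 + 1188799.48827 = 1504844.77381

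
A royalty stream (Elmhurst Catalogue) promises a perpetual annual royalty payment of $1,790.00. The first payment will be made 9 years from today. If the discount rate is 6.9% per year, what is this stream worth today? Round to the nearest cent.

$15211.86

Value at end of year 8: C / r = $1,790.00 / 0.069 = $25,942.0290
Discount to today: PV = $25,942.0290 / (1 + 0.069)^8 = $25,942.0290 / 1.705382 = $15,211.86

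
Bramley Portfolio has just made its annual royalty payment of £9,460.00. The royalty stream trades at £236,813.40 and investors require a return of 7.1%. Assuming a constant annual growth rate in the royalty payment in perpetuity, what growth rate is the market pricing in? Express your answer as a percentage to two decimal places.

P = D₀(1+g)/(r−g) ⇒ P(r−g) = D₀(1+g) ⇒ g(P+D₀) = P·r − D₀
g = (P·r − D₀)/(P + D₀) = (£236,813.40×0.071 − £9,460.00) / (£236,813.40 + £9,460.00) = 0.029860

2.99%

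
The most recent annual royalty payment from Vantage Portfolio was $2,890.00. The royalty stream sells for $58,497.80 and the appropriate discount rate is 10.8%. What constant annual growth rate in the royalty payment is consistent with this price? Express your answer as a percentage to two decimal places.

5.58%

P = D₀(1+g)/(r−g) ⇒ P(r−g) = D₀(1+g) ⇒ g(P+D₀) = P·r − D₀
g = (P·r − D₀)/(P + D₀) = ($58,497.80×0.108 − $2,890.00) / ($58,497.80 + $2,890.00) = 0.055838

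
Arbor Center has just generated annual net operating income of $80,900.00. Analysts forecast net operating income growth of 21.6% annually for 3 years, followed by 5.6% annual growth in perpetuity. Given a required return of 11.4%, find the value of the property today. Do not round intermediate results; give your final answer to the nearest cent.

D_1 = 98374.40000
D_2 = 119623.27040
D_3 = 145461.89681
Terminal value at year 3: TV = D_3×(1+g_2)/(r−g_2) = 153607.76303/0.058 = 2648409.70737
P_0 = D_1/(1+r)^1 + D_2/(1+r)^2 + D_3/(1+r)^3 + TV/(1+r)^3
    = 88307.36086 + 96392.95405 + 105218.87982 + 1915709.26019 = 2205628.45492

$2205628.45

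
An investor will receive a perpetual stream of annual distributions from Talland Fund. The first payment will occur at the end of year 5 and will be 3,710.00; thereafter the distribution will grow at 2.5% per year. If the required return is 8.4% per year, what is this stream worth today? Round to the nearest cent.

45541.23

Value at end of year 4: C₁ / (r − g) = 3,710.00 / (0.084 − 0.025) = 62,881.3559
Discount to today: PV = 62,881.3559 / (1 + 0.084)^4 = 62,881.3559 / 1.380757 = 45,541.23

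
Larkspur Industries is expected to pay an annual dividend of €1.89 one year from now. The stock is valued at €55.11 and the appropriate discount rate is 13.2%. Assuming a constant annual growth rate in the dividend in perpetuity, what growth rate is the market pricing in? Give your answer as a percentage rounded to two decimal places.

P = D₁/(r−g) ⇒ g = r − D₁/P = 0.132 − €1.89/€55.11 = 0.097705

9.77%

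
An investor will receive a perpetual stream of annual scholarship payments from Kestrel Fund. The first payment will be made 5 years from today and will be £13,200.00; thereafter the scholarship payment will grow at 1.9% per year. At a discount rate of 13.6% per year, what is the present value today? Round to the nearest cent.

£67744.61

Value at end of year 4: C₁ / (r − g) = £13,200.00 / (0.136 − 0.019) = £112,820.5128
Discount to today: PV = £112,820.5128 / (1 + 0.136)^4 = £112,820.5128 / 1.665380 = £67,744.61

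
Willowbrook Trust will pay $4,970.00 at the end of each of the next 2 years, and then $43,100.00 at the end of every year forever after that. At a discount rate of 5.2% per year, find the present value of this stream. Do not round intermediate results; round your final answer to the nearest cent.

$758147.25

PV of 2-year annuity: $4,970.00 × [1 − (1+0.052)^−2] / 0.052 = 9215.14696
Perpetuity value at year 2: $43,100.00 / 0.052 = 828846.15385
PV of perpetuity: 828846.15385 / (1+0.052)^2 = 748932.10275
Total PV = 9215.14696 + 748932.10275 = 758147.24971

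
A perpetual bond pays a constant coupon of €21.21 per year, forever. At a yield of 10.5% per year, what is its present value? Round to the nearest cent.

€202.00

Level perpetuity: PV = C / r = €21.21 / 0.105 = €202.00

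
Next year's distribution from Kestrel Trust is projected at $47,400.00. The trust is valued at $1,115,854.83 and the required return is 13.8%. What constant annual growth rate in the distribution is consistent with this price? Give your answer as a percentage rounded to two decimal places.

P = D₁/(r−g) ⇒ g = r − D₁/P = 0.138 − $47,400.00/$1,115,854.83 = 0.095521

9.55%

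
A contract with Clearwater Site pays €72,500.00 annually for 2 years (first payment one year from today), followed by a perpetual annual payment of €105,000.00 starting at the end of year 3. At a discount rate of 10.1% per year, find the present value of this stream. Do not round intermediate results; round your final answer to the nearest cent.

PV of 2-year annuity: €72,500.00 × [1 − (1+0.101)^−2] / 0.101 = 125657.79108
Perpetuity value at year 2: €105,000.00 / 0.101 = 1039603.96040
PV of perpetuity: 1039603.96040 / (1+0.101)^2 = 857616.81470
Total PV = 125657.79108 + 857616.81470 = 983274.60578

€983274.61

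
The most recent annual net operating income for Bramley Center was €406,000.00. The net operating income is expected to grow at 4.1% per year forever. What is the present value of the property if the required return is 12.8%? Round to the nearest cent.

€4858000.00

D₁ = D₀ × (1 + g) = €406,000.00 × 1.041 = €422,646.0000
Growing perpetuity: P = D₁ / (r − g) = €422,646.0000 / (0.128 − 0.041) = €4,858,000.00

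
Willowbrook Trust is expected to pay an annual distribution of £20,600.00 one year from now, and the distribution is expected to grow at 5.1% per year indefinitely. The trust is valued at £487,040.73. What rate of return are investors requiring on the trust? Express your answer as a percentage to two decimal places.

9.33%

P = D₁/(r − g) ⇒ r = D₁/P + g = £20,600.0000/£487,040.73 + 0.051 = 0.042296 + 0.051 = 0.093296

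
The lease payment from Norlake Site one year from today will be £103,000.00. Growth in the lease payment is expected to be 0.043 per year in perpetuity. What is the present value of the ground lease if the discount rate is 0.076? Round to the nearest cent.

Growing perpetuity: P = D₁ / (r − g) = £103,000.0000 / (0.076 − 0.043) = £3,121,212.12

£3121212.12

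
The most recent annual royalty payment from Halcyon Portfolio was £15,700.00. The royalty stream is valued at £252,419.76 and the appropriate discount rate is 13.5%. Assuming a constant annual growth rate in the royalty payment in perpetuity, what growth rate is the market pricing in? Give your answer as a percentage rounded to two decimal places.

P = D₀(1+g)/(r−g) ⇒ P(r−g) = D₀(1+g) ⇒ g(P+D₀) = P·r − D₀
g = (P·r − D₀)/(P + D₀) = (£252,419.76×0.135 − £15,700.00) / (£252,419.76 + £15,700.00) = 0.068539

6.85%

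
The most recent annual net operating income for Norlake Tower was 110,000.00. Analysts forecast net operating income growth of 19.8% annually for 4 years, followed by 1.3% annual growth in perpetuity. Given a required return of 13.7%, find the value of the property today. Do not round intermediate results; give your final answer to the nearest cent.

1609823.36

D_1 = 131780.00000
D_2 = 157872.44000
D_3 = 189131.18312
D_4 = 226579.15738
Terminal value at year 4: TV = D_4×(1+g_2)/(r−g_2) = 229524.68642/0.124 = 1851005.53567
P_0 = D_1/(1+r)^1 + D_2/(1+r)^2 + D_3/(1+r)^3 + D_4/(1+r)^4 + TV/(1+r)^4
    = 115901.49516 + 122119.60528 + 128671.31673 + 135574.52722 + 1107556.41994 = 1609823.36434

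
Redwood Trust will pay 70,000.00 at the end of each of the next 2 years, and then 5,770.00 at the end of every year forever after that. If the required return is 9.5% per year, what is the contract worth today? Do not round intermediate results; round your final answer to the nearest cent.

PV of 2-year annuity: 70,000.00 × [1 − (1+0.095)^−2] / 0.095 = 122307.70835
Perpetuity value at year 2: 5,770.00 / 0.095 = 60736.84211
PV of perpetuity: 60736.84211 / (1+0.095)^2 = 50655.19243
Total PV = 122307.70835 + 50655.19243 = 172962.90078

172962.90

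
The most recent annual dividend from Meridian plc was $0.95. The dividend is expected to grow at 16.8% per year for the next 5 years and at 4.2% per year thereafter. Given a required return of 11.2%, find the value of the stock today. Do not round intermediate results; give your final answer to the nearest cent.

D_1 = 1.10960
D_2 = 1.29601
D_3 = 1.51374
D_4 = 1.76805
D_5 = 2.06508
Terminal value at year 5: TV = D_5×(1+g_2)/(r−g_2) = 2.15182/0.07 = 30.74026
P_0 = D_1/(1+r)^1 + D_2/(1+r)^2 + D_3/(1+r)^3 + D_4/(1+r)^4 + D_5/(1+r)^5 + TV/(1+r)^5
    = 0.99784 + 1.04809 + 1.10087 + 1.15631 + 1.21455 + 18.07938 = 23.59705

$23.60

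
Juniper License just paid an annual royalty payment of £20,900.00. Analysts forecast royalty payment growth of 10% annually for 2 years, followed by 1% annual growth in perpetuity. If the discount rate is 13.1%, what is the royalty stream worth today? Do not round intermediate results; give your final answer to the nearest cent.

D_1 = 22990.00000
D_2 = 25289.00000
Terminal value at year 2: TV = D_2×(1+g_2)/(r−g_2) = 25541.89000/0.121 = 211090.00000
P_0 = D_1/(1+r)^1 + D_2/(1+r)^2 + TV/(1+r)^2
    = 20327.14412 + 19769.98986 + 165022.22941 = 205119.36340

£205119.36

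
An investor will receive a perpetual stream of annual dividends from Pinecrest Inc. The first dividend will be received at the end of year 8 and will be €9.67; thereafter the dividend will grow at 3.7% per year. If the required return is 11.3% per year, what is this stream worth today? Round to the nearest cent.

Value at end of year 7: C₁ / (r − g) = €9.67 / (0.113 − 0.037) = €127.2368
Discount to today: PV = €127.2368 / (1 + 0.113)^7 = €127.2368 / 2.115759 = €60.14

€60.14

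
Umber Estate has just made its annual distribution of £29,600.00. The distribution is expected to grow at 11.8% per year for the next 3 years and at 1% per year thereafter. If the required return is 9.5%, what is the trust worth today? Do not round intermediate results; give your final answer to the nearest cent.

£466932.38

D_1 = 33092.80000
D_2 = 36997.75040
D_3 = 41363.48495
Terminal value at year 3: TV = D_3×(1+g_2)/(r−g_2) = 41777.11980/0.085 = 491495.52702
P_0 = D_1/(1+r)^1 + D_2/(1+r)^2 + D_3/(1+r)^3 + TV/(1+r)^3
    = 30221.73516 + 30856.52960 + 31504.65762 + 374349.46108 = 466932.38346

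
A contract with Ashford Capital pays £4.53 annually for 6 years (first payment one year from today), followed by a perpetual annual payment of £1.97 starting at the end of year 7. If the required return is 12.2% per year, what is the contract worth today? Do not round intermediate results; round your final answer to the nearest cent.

£26.61

PV of 6-year annuity: £4.53 × [1 − (1+0.122)^−6] / 0.122 = 18.51965
Perpetuity value at year 6: £1.97 / 0.122 = 16.14754
PV of perpetuity: 16.14754 / (1+0.122)^6 = 8.09374
Total PV = 18.51965 + 8.09374 = 26.61339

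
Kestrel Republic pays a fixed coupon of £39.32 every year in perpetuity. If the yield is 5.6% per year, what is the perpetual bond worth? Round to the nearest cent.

Level perpetuity: PV = C / r = £39.32 / 0.056 = £702.14

£702.14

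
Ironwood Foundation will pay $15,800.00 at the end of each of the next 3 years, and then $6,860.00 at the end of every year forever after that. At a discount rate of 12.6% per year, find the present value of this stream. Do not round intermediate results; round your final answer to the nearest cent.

PV of 3-year annuity: $15,800.00 × [1 − (1+0.126)^−3] / 0.126 = 37561.06400
Perpetuity value at year 3: $6,860.00 / 0.126 = 54444.44444
PV of perpetuity: 54444.44444 / (1+0.126)^3 = 38136.28628
Total PV = 37561.06400 + 38136.28628 = 75697.35028

$75697.35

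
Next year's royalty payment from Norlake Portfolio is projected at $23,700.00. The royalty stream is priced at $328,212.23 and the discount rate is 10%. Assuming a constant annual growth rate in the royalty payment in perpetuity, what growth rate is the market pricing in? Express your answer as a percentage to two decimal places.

2.78%

P = D₁/(r−g) ⇒ g = r − D₁/P = 0.1 − $23,700.00/$328,212.23 = 0.027791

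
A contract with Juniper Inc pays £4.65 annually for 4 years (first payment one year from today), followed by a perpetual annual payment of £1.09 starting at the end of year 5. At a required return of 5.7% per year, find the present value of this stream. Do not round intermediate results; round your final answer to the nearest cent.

£31.54

PV of 4-year annuity: £4.65 × [1 − (1+0.057)^−4] / 0.057 = 16.22405
Perpetuity value at year 4: £1.09 / 0.057 = 19.12281
PV of perpetuity: 19.12281 / (1+0.057)^4 = 15.31975
Total PV = 16.22405 + 15.31975 = 31.54380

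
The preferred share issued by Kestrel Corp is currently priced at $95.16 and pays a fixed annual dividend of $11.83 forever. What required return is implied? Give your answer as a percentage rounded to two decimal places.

P = C/r ⇒ r = C/P = $11.83/$95.16 = 0.124317

12.43%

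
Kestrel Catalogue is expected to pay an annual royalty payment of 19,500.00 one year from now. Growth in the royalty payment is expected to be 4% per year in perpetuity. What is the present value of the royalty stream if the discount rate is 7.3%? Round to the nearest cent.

Growing perpetuity: P = D₁ / (r − g) = 19,500.0000 / (0.073 − 0.04) = 590,909.09

590909.09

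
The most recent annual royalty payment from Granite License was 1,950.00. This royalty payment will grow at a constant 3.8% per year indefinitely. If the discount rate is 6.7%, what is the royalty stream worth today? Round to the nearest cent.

69796.55

D₁ = D₀ × (1 + g) = 1,950.00 × 1.038 = 2,024.1000
Growing perpetuity: P = D₁ / (r − g) = 2,024.1000 / (0.067 − 0.038) = 69,796.55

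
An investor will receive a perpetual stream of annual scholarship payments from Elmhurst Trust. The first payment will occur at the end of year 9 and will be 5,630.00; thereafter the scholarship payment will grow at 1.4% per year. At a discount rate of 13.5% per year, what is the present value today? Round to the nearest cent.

Value at end of year 8: C₁ / (r − g) = 5,630.00 / (0.135 − 0.014) = 46,528.9256
Discount to today: PV = 46,528.9256 / (1 + 0.135)^8 = 46,528.9256 / 2.754019 = 16,894.92

16894.92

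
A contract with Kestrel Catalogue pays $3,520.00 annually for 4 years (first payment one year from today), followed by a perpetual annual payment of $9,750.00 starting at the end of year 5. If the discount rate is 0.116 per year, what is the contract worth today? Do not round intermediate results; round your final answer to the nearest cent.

PV of 4-year annuity: $3,520.00 × [1 − (1+0.116)^−4] / 0.116 = 10782.16809
Perpetuity value at year 4: $9,750.00 / 0.116 = 84051.72414
PV of perpetuity: 84051.72414 / (1+0.116)^4 = 54186.34379
Total PV = 10782.16809 + 54186.34379 = 64968.51187

$64968.51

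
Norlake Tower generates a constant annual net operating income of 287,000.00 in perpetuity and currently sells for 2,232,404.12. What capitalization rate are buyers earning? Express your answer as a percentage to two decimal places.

12.86%

P = C/r ⇒ r = C/P = 287,000.00/2,232,404.12 = 0.128561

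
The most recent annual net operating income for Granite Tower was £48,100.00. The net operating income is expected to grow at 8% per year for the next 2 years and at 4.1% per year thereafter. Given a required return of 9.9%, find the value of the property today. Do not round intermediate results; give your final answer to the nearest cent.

£927439.11

D_1 = 51948.00000
D_2 = 56103.84000
Terminal value at year 2: TV = D_2×(1+g_2)/(r−g_2) = 58404.09744/0.058 = 1006967.19724
P_0 = D_1/(1+r)^1 + D_2/(1+r)^2 + TV/(1+r)^2
    = 47268.42584 + 46451.22831 + 833719.45978 = 927439.11393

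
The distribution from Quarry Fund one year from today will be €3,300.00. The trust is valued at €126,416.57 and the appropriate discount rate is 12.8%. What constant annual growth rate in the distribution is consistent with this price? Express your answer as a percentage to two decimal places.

10.19%

P = D₁/(r−g) ⇒ g = r − D₁/P = 0.128 − €3,300.00/€126,416.57 = 0.101896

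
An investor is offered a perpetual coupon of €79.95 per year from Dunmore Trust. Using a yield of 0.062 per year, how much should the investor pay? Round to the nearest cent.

Level perpetuity: PV = C / r = €79.95 / 0.062 = €1,289.52

€1289.52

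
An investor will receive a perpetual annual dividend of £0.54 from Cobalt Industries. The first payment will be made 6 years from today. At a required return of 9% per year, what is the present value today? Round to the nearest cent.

£3.90

Value at end of year 5: C / r = £0.54 / 0.09 = £6.0000
Discount to today: PV = £6.0000 / (1 + 0.09)^5 = £6.0000 / 1.538624 = £3.90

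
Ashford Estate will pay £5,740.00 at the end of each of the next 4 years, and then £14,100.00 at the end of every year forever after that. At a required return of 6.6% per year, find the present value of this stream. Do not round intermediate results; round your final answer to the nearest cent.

PV of 4-year annuity: £5,740.00 × [1 − (1+0.066)^−4] / 0.066 = 19619.45845
Perpetuity value at year 4: £14,100.00 / 0.066 = 213636.36364
PV of perpetuity: 213636.36364 / (1+0.066)^4 = 165442.22354
Total PV = 19619.45845 + 165442.22354 = 185061.68199

£185061.68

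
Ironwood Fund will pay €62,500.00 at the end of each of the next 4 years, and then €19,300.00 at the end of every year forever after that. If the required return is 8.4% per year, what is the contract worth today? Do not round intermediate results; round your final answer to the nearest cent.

€371581.02

PV of 4-year annuity: €62,500.00 × [1 − (1+0.084)^−4] / 0.084 = 205178.11999
Perpetuity value at year 4: €19,300.00 / 0.084 = 229761.90476
PV of perpetuity: 229761.90476 / (1+0.084)^4 = 166402.90131
Total PV = 205178.11999 + 166402.90131 = 371581.02130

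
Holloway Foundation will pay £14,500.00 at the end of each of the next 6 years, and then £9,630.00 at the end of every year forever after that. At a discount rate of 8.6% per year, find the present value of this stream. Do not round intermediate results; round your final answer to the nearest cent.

£134086.18

PV of 6-year annuity: £14,500.00 × [1 − (1+0.086)^−6] / 0.086 = 65828.91423
Perpetuity value at year 6: £9,630.00 / 0.086 = 111976.74419
PV of perpetuity: 111976.74419 / (1+0.086)^6 = 68257.26529
Total PV = 65828.91423 + 68257.26529 = 134086.17952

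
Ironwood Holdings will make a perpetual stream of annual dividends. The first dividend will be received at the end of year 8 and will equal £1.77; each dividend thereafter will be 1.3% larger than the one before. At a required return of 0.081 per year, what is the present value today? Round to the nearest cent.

£15.09

Value at end of year 7: C₁ / (r − g) = £1.77 / (0.081 − 0.013) = £26.0294
Discount to today: PV = £26.0294 / (1 + 0.081)^7 = £26.0294 / 1.724963 = £15.09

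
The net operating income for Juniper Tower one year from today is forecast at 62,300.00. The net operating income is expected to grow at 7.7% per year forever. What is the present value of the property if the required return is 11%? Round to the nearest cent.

Growing perpetuity: P = D₁ / (r − g) = 62,300.0000 / (0.11 − 0.077) = 1,887,878.79

1887878.79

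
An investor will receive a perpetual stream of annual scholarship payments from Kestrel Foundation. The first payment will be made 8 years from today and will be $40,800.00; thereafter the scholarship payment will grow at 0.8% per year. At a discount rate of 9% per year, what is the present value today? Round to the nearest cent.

$272182.89

Value at end of year 7: C₁ / (r − g) = $40,800.00 / (0.09 − 0.008) = $497,560.9756
Discount to today: PV = $497,560.9756 / (1 + 0.09)^7 = $497,560.9756 / 1.828039 = $272,182.89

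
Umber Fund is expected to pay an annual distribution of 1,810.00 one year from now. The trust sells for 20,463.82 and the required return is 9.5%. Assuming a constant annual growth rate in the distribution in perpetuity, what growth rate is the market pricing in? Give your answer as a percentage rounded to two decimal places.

P = D₁/(r−g) ⇒ g = r − D₁/P = 0.095 − 1,810.00/20,463.82 = 0.006551

0.66%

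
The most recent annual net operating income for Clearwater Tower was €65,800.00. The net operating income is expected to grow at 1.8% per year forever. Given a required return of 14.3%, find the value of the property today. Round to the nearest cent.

D₁ = D₀ × (1 + g) = €65,800.00 × 1.018 = €66,984.4000
Growing perpetuity: P = D₁ / (r − g) = €66,984.4000 / (0.143 − 0.018) = €535,875.20

€535875.20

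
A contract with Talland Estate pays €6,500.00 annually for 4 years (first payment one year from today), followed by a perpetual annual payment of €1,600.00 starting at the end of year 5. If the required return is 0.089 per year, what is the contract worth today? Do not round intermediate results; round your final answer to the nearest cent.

€33887.06

PV of 4-year annuity: €6,500.00 × [1 − (1+0.089)^−4] / 0.089 = 21104.48408
Perpetuity value at year 4: €1,600.00 / 0.089 = 17977.52809
PV of perpetuity: 17977.52809 / (1+0.089)^4 = 12782.57816
Total PV = 21104.48408 + 12782.57816 = 33887.06225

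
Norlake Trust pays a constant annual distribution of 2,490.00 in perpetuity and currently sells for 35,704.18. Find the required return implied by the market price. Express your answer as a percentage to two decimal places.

6.97%

P = C/r ⇒ r = C/P = 2,490.00/35,704.18 = 0.069740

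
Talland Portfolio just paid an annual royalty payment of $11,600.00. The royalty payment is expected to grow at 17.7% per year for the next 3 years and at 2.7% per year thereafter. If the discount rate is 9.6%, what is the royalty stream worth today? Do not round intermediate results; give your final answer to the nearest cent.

D_1 = 13653.20000
D_2 = 16069.81640
D_3 = 18914.17390
Terminal value at year 3: TV = D_3×(1+g_2)/(r−g_2) = 19424.85660/0.069 = 281519.66084
P_0 = D_1/(1+r)^1 + D_2/(1+r)^2 + D_3/(1+r)^3 + TV/(1+r)^3
    = 12457.29927 + 13377.95734 + 14366.65674 + 213834.15174 = 254036.06509

$254036.07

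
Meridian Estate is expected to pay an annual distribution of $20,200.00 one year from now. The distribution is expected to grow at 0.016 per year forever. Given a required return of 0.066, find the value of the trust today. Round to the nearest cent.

$404000.00

Growing perpetuity: P = D₁ / (r − g) = $20,200.0000 / (0.066 − 0.016) = $404,000.00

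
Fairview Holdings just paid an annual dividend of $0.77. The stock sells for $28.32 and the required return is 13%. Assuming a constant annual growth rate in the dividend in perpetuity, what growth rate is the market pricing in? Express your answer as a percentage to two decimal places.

10.01%

P = D₀(1+g)/(r−g) ⇒ P(r−g) = D₀(1+g) ⇒ g(P+D₀) = P·r − D₀
g = (P·r − D₀)/(P + D₀) = ($28.32×0.13 − $0.77) / ($28.32 + $0.77) = 0.100089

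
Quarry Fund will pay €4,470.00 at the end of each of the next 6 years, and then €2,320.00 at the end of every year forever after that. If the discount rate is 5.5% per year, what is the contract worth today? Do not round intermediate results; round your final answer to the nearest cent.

PV of 6-year annuity: €4,470.00 × [1 − (1+0.055)^−6] / 0.055 = 22330.02048
Perpetuity value at year 6: €2,320.00 / 0.055 = 42181.81818
PV of perpetuity: 42181.81818 / (1+0.055)^6 = 30592.18787
Total PV = 22330.02048 + 30592.18787 = 52922.20835

€52922.21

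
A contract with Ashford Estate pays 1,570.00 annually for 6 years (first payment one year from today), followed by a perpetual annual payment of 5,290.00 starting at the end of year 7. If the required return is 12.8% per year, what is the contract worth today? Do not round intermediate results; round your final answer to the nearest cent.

26374.04

PV of 6-year annuity: 1,570.00 × [1 − (1+0.128)^−6] / 0.128 = 6311.26505
Perpetuity value at year 6: 5,290.00 / 0.128 = 41328.12500
PV of perpetuity: 41328.12500 / (1+0.128)^6 = 20062.77971
Total PV = 6311.26505 + 20062.77971 = 26374.04475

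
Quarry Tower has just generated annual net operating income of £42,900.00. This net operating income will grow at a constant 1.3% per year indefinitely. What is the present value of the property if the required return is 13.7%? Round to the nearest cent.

D₁ = D₀ × (1 + g) = £42,900.00 × 1.013 = £43,457.7000
Growing perpetuity: P = D₁ / (r − g) = £43,457.7000 / (0.137 − 0.013) = £350,465.32

£350465.32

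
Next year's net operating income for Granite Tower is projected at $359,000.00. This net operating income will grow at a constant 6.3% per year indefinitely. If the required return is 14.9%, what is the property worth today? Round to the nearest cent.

$4174418.60

Growing perpetuity: P = D₁ / (r − g) = $359,000.0000 / (0.149 − 0.063) = $4,174,418.60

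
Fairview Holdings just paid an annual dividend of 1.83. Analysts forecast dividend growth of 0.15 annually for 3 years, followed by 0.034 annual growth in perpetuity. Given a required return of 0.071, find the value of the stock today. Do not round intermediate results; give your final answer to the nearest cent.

D_1 = 2.10450
D_2 = 2.42017
D_3 = 2.78320
Terminal value at year 3: TV = D_3×(1+g_2)/(r−g_2) = 2.87783/0.037 = 77.77919
P_0 = D_1/(1+r)^1 + D_2/(1+r)^2 + D_3/(1+r)^3 + TV/(1+r)^3
    = 1.96499 + 2.10993 + 2.26556 + 63.31331 = 69.65379

69.65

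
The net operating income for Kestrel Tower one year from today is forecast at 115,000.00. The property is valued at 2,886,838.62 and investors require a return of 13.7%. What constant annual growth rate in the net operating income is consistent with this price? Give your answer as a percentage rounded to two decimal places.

9.72%

P = D₁/(r−g) ⇒ g = r − D₁/P = 0.137 − 115,000.00/2,886,838.62 = 0.097164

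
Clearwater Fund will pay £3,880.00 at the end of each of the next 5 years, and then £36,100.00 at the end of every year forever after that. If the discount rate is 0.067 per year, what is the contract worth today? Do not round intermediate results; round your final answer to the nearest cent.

PV of 5-year annuity: £3,880.00 × [1 − (1+0.067)^−5] / 0.067 = 16037.37558
Perpetuity value at year 5: £36,100.00 / 0.067 = 538805.97015
PV of perpetuity: 538805.97015 / (1+0.067)^5 = 389592.24375
Total PV = 16037.37558 + 389592.24375 = 405629.61933

£405629.62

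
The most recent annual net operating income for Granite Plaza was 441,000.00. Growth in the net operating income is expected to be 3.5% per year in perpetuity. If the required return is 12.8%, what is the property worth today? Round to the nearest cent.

D₁ = D₀ × (1 + g) = 441,000.00 × 1.035 = 456,435.0000
Growing perpetuity: P = D₁ / (r − g) = 456,435.0000 / (0.128 − 0.035) = 4,907,903.23

4907903.23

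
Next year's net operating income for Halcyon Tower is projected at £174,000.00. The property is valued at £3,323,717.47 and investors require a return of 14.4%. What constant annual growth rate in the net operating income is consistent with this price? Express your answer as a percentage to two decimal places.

P = D₁/(r−g) ⇒ g = r − D₁/P = 0.144 − £174,000.00/£3,323,717.47 = 0.091649

9.16%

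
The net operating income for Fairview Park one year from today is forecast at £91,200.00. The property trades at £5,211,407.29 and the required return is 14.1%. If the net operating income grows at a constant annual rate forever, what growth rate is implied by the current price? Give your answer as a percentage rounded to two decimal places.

P = D₁/(r−g) ⇒ g = r − D₁/P = 0.141 − £91,200.00/£5,211,407.29 = 0.123500

12.35%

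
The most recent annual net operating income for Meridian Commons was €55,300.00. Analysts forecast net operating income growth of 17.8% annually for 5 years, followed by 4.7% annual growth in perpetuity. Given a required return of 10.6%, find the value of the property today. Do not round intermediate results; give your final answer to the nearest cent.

€1680571.73

D_1 = 65143.40000
D_2 = 76738.92520
D_3 = 90398.45389
D_4 = 106489.37868
D_5 = 125444.48808
Terminal value at year 5: TV = D_5×(1+g_2)/(r−g_2) = 131340.37902/0.059 = 2226108.11901
P_0 = D_1/(1+r)^1 + D_2/(1+r)^2 + D_3/(1+r)^3 + D_4/(1+r)^4 + D_5/(1+r)^5 + TV/(1+r)^5
    = 58900.00000 + 62734.35805 + 66818.33072 + 71168.16780 + 75801.17692 + 1345149.69890 = 1680571.73239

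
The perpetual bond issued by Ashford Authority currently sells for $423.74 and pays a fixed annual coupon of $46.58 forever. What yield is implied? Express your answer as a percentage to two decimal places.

P = C/r ⇒ r = C/P = $46.58/$423.74 = 0.109926

10.99%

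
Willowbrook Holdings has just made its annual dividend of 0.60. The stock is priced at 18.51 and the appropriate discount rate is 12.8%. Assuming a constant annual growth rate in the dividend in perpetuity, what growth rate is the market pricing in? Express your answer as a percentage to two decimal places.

9.26%

P = D₀(1+g)/(r−g) ⇒ P(r−g) = D₀(1+g) ⇒ g(P+D₀) = P·r − D₀
g = (P·r − D₀)/(P + D₀) = (18.51×0.128 − 0.60) / (18.51 + 0.60) = 0.092584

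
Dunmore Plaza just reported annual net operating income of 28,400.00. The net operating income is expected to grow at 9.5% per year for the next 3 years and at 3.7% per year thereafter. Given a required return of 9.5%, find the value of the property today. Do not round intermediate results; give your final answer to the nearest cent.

592972.41

D_1 = 31098.00000
D_2 = 34052.31000
D_3 = 37287.27945
Terminal value at year 3: TV = D_3×(1+g_2)/(r−g_2) = 38666.90879/0.058 = 666670.84120
P_0 = D_1/(1+r)^1 + D_2/(1+r)^2 + D_3/(1+r)^3 + TV/(1+r)^3
    = 28400.00000 + 28400.00000 + 28400.00000 + 507772.41379 = 592972.41379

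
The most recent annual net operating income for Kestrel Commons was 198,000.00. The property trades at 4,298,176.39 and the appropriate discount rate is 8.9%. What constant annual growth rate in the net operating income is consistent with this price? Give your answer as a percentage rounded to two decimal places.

P = D₀(1+g)/(r−g) ⇒ P(r−g) = D₀(1+g) ⇒ g(P+D₀) = P·r − D₀
g = (P·r − D₀)/(P + D₀) = (4,298,176.39×0.089 − 198,000.00) / (4,298,176.39 + 198,000.00) = 0.041043

4.10%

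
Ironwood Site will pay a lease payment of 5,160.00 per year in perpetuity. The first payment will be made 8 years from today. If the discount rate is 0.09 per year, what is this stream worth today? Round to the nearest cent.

31363.30

Value at end of year 7: C / r = 5,160.00 / 0.09 = 57,333.3333
Discount to today: PV = 57,333.3333 / (1 + 0.09)^7 = 57,333.3333 / 1.828039 = 31,363.30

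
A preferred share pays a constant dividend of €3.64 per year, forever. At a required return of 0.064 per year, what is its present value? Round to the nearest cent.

Level perpetuity: PV = C / r = €3.64 / 0.064 = €56.88

€56.88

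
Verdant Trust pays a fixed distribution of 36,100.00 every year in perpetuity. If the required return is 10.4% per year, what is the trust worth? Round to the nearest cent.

347115.38

Level perpetuity: PV = C / r = 36,100.00 / 0.104 = 347,115.38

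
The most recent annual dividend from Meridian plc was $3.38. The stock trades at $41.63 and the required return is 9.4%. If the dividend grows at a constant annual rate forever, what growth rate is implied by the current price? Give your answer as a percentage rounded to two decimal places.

1.18%

P = D₀(1+g)/(r−g) ⇒ P(r−g) = D₀(1+g) ⇒ g(P+D₀) = P·r − D₀
g = (P·r − D₀)/(P + D₀) = ($41.63×0.094 − $3.38) / ($41.63 + $3.38) = 0.011847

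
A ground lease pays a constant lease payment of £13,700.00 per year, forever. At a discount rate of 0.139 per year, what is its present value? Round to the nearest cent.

£98561.15

Level perpetuity: PV = C / r = £13,700.00 / 0.139 = £98,561.15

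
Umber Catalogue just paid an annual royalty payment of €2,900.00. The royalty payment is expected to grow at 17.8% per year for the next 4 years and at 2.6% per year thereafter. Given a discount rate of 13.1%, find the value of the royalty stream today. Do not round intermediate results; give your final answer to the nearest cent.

D_1 = 3416.20000
D_2 = 4024.28360
D_3 = 4740.60608
D_4 = 5584.43396
Terminal value at year 4: TV = D_4×(1+g_2)/(r−g_2) = 5729.62925/0.105 = 54567.89758
P_0 = D_1/(1+r)^1 + D_2/(1+r)^2 + D_3/(1+r)^3 + D_4/(1+r)^4 + TV/(1+r)^4
    = 3020.51282 + 3146.03369 + 3276.77072 + 3412.94068 + 33349.30608 = 46205.56399

€46205.56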